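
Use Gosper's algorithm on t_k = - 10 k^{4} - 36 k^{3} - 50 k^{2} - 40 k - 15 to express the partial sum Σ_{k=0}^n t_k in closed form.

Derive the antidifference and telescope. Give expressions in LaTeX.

Compute t_(k+1)/t_k: get (10*k**4 + 76*k**3 + 218*k**2 + 288*k + 151)/(10*k**4 + 36*k**3 + 50*k**2 + 40*k + 15).
Normal form (A,B,C) = (1, 1, k**4 + 18*k**3/5 + 5*k**2 + 4*k + 3/2).
Key eq: (1)·f(k+1) = (1)·f(k) + (k**4 + 18*k**3/5 + 5*k**2 + 4*k + 3/2).
deg f ≤ 5 (via 0,0,4).
A polynomial solution: f(k) = k*(2*k**4 + 4*k**3 + 2*k**2 + 4*k + 3)/10.
Then R = B(k−1)f/C = k*(2*k**4 + 4*k**3 + 2*k**2 + 4*k + 3)/(10*k**4 + 36*k**3 + 50*k**2 + 40*k + 15), so s_k = R(k)·t_k = k*(-2*k**4 - 4*k**3 - 2*k**2 - 4*k - 3).
Verify: -10*k**4 - 36*k**3 - 50*k**2 - 40*k - 15 matches t_k.
Evaluate: s_(n+1) = -2*n**5 - 14*n**4 - 38*n**3 - 54*n**2 - 43*n - 15; subtract s_(0) = 0 ⇒ S(n) = -2*n**5 - 14*n**4 - 38*n**3 - 54*n**2 - 43*n - 15.

S(n) = - 2 n^{5} - 14 n^{4} - 38 n^{3} - 54 n^{2} - 43 n - 15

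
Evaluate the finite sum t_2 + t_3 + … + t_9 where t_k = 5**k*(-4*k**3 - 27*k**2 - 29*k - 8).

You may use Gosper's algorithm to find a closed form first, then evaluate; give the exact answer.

Step 1: r(k) = 5*(4*k**3 + 39*k**2 + 95*k + 68)/(4*k**3 + 27*k**2 + 29*k + 8).
Factor: A=5; B=1; C=k**3 + 27*k**2/4 + 29*k/4 + 2.
Solve (5)·f(k+1) − (1)·f(k) = k**3 + 27*k**2/4 + 29*k/4 + 2.
From deg A=0, deg B=0, deg C=3: d=3.
Match coefficients ⇒ f(k) = (k**3 + 3*k**2 - 4*k + 2)/4.
Get s_k = R·t_k = 5**k*(-k**3 - 3*k**2 + 4*k - 2) with R(k) = B(k−1)f(k)/C(k) = (k**3 + 3*k**2 - 4*k + 2)/(4*k**3 + 27*k**2 + 29*k + 8).
Verify: 5**k*(-4*k**3 - 27*k**2 - 29*k - 8) matches t_k.
Evaluate s at k=10 and k=2: -12324218750 and -350; difference -12324218400.

Σ = -12324218400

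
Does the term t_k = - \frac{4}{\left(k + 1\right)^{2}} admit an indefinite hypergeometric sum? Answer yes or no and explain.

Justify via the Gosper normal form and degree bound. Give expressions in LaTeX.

No; the coefficient equations for f are inconsistent.

r(k) = (k + 1)**2/(k + 2)**2 after simplifying.
Normal form (A,B,C) = (k**2 + 2*k + 1, k**2 + 4*k + 4, 1).
Need (k**2 + 2*k + 1)·f(k+1) − (k**2 + 2*k + 1)·f(k) = 1.
Bound: deg f ≤ 0.
f = c0 ⇒ A·f(k+1) − B(k−1)·f(k) − C = -1. The system {-1 = 0} is inconsistent; no antidifference.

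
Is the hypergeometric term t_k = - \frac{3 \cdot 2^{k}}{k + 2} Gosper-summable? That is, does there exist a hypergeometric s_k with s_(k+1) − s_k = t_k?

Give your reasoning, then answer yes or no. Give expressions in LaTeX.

Step 1: r(k) = 2*(k + 2)/(k + 3).
A = 2*k + 4, B = k + 3, C = 1.
Set up (2*k + 4)·f(k+1) − (k + 2)·f(k) − (1) = 0.
deg f ≤ -1 (via 1,1,0).
Bound -1 < 0, so the key equation has no polynomial solution.

No — t_k has no hypergeometric antidifference.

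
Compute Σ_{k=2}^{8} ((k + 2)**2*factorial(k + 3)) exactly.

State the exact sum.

Step 1: r(k) = (k + 3)**2*(k + 4)/(k + 2)**2.
Factor: A=k + 4; B=1; C=k**2 + 4*k + 4.
Key eq: (k + 4)·f(k+1) = (1)·f(k) + (k**2 + 4*k + 4).
Bound: deg f ≤ 1.
Match coefficients ⇒ f(k) = k.
Get s_k = R·t_k = k*factorial(k + 3) with R(k) = B(k−1)f(k)/C(k) = k/(k + 2)**2.
Check: Δs_k = (k + 2)**2*factorial(k + 3). ✓
Evaluate s at k=9 and k=2: 4311014400 and 240; difference 4311014160.

Σ = 4311014160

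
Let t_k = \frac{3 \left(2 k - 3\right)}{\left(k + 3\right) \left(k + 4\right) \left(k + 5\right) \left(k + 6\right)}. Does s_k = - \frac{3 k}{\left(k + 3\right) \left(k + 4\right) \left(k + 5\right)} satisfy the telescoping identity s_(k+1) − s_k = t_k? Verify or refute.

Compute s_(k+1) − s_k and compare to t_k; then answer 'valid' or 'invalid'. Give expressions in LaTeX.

Valid — Δs_k = t_k.

s_(k+1) = 3*(-k - 1)/((k + 4)*(k + 5)*(k + 6))
s_(k+1) − s_k = 3*(2*k - 3)/(k**4 + 18*k**3 + 119*k**2 + 342*k + 360)
(s_(k+1) − s_k) − t_k = 0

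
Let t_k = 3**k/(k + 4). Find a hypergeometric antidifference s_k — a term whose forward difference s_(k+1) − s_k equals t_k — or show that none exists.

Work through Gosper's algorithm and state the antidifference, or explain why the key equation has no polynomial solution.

no hypergeometric antidifference exists

The ratio is 3*(k + 4)/(k + 5).
So A=3*k + 12 and B=k + 5, with C=1.
Set up (3*k + 12)·f(k+1) − (k + 4)·f(k) − (1) = 0.
d = -1 from the (1,1,0) case.
deg f ≤ -1 is impossible — no certificate.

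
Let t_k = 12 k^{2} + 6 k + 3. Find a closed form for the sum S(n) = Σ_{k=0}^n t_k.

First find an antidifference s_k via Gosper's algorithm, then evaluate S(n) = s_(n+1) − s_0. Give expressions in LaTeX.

t_(k+1)/t_k = (4*k**2 + 10*k + 7)/(4*k**2 + 2*k + 1).
Take A(k)=1, B(k)=1, C(k)=k**2 + k/2 + 1/4.
f must satisfy (1)·f(k+1) − (1)·f(k) = k**2 + k/2 + 1/4.
d = 3 from the (0,0,2) case.
Coefficient equations give f(k) = k*(4*k**2 - 3*k + 2)/12.
Then R = B(k−1)f/C = k*(4*k**2 - 3*k + 2)/(3*(4*k**2 + 2*k + 1)), so s_k = R(k)·t_k = k*(4*k**2 - 3*k + 2).
Verify: 12*k**2 + 6*k + 3 matches t_k.
Telescope: S(n) = s_(n+1) − s_(0) = 4*n**3 + 9*n**2 + 8*n + 3 − (0) = 4*n**3 + 9*n**2 + 8*n + 3.

S(n) = 4 n^{3} + 9 n^{2} + 8 n + 3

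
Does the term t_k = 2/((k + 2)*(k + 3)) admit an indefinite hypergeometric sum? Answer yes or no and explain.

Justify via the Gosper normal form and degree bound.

t_(k+1)/t_k = (k + 2)/(k + 4).
Factor: A=k + 2; B=k + 4; C=1.
Key eq: (k + 2)·f(k+1) = (k + 3)·f(k) + (1).
Bound: deg f ≤ 1.
Match coefficients ⇒ f(k) = k/2.
Then R = B(k−1)f/C = k*(k + 3)/2, so s_k = R(k)·t_k = k/(k + 2).
Check: Δs_k = 2/(k**2 + 5*k + 6). ✓

Yes. s_k = k/(k + 2).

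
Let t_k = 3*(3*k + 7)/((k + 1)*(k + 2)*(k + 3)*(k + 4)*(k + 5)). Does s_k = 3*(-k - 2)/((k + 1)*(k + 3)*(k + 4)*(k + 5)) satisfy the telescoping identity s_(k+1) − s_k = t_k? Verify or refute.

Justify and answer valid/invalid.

Invalid: residual 9*(-4*k - 9)/(k**6 + 21*k**5 + 175*k**4 + 735*k**3 + 1624*k**2 + 1764*k + 720) ≠ 0.

s_(k+1) = 3*(-k - 3)/((k + 2)*(k + 4)*(k + 5)*(k + 6))
s_(k+1) − s_k = 3*(3*k**2 + 13*k + 15)/(k**6 + 21*k**5 + 175*k**4 + 735*k**3 + 1624*k**2 + 1764*k + 720)
(s_(k+1) − s_k) − t_k = 9*(-4*k - 9)/(k**6 + 21*k**5 + 175*k**4 + 735*k**3 + 1624*k**2 + 1764*k + 720)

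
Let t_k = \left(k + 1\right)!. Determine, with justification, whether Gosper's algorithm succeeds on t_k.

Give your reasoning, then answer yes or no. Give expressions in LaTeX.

No; the degree bound rules out any f.

Ratio r(k) = k + 2.
Factor: A=k + 2; B=1; C=1.
f must satisfy (k + 2)·f(k+1) − (1)·f(k) = 1.
From deg A=1, deg B=0, deg C=0: d=-1.
d = -1 < 0 ⇒ no nonzero polynomial f; not summable.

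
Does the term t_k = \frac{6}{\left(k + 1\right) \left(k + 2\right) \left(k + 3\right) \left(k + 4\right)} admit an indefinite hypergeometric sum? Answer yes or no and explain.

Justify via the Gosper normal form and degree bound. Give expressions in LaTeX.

Yes. s_k = \frac{k \left(k^{2} + 6 k + 11\right)}{3 \left(k + 1\right) \left(k + 2\right) \left(k + 3\right)}.

Step 1: r(k) = (k + 1)/(k + 5).
Factor: A=k + 1; B=k + 5; C=1.
Key eq: (k + 1)·f(k+1) = (k + 4)·f(k) + (1).
From deg A=1, deg B=1, deg C=0: d=3.
Solve for f: f(k) = k*(k**2 + 6*k + 11)/18 (degree 3 ≤ 3).
So s_k = (B(k−1)f/C)·t_k = (k*(k + 4)*(k**2 + 6*k + 11)/18)·t_k = k*(k**2 + 6*k + 11)/(3*(k + 1)*(k + 2)*(k + 3)).
s_(k+1) − s_k = 6/(k**4 + 10*k**3 + 35*k**2 + 50*k + 24) = t_k.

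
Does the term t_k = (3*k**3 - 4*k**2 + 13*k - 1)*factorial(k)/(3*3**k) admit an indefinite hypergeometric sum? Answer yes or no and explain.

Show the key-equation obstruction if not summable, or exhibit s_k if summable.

r(k) = (3*k**4 + 8*k**3 + 19*k**2 + 25*k + 11)/(3*(3*k**3 - 4*k**2 + 13*k - 1)) after simplifying.
Normal form (A,B,C) = (k/3 + 1/3, 1, k**3 - 4*k**2/3 + 13*k/3 - 1/3).
Need (k/3 + 1/3)·f(k+1) − (1)·f(k) = k**3 - 4*k**2/3 + 13*k/3 - 1/3.
Degrees (1,0,3) ⇒ d ≤ 2.
A polynomial solution: f(k) = k*(3*k - 4).
Certificate R = B(k−1)f/C = 3*k*(3*k - 4)/(3*k**3 - 4*k**2 + 13*k - 1) gives s_k = k*(3*k - 4)*factorial(k)/3**k.
Δs = (3*k**3 - 4*k**2 + 13*k - 1)*factorial(k)/(3*3**k), as required.

Yes. s_k = k*(3*k - 4)*factorial(k)/3**k.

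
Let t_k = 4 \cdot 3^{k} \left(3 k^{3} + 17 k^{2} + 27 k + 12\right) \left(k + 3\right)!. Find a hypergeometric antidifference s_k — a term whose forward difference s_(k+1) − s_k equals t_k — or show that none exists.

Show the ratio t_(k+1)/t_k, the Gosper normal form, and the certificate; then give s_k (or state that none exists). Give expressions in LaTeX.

t_(k+1)/t_k = 3*(3*k**4 + 38*k**3 + 174*k**2 + 339*k + 236)/(3*k**3 + 17*k**2 + 27*k + 12).
Gosper form: A/B · C(k+1)/C(k) with A=3*k + 12, B=1, C=k**3 + 17*k**2/3 + 9*k + 4.
Key eq: (3*k + 12)·f(k+1) = (1)·f(k) + (k**3 + 17*k**2/3 + 9*k + 4).
From deg A=1, deg B=0, deg C=3: d=2.
Coefficient equations give f(k) = k**2/3.
Get s_k = R·t_k = 4*3**k*k**2*factorial(k + 3) with R(k) = B(k−1)f(k)/C(k) = k**2/(3*k**3 + 17*k**2 + 27*k + 12).
Check: Δs_k = 4*3**k*(3*k**3 + 17*k**2 + 27*k + 12)*factorial(k + 3). ✓

s_k = 4 \cdot 3^{k} k^{2} \left(k + 3\right)!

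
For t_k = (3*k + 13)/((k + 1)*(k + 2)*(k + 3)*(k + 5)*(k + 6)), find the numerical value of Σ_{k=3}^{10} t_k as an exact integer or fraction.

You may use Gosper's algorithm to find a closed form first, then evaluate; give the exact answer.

Σ = 73/12480

Ratio r(k) = (k + 1)*(k + 5)*(3*k + 16)/((k + 4)*(k + 7)*(3*k + 13)).
Gosper form: A/B · C(k+1)/C(k) with A=k + 1, B=k + 7, C=k**2 + 25*k/3 + 52/3.
Solve (k + 1)·f(k+1) − (k + 6)·f(k) = k**2 + 25*k/3 + 52/3.
Degrees (1,1,2) ⇒ d ≤ 5.
Solve for f: f(k) = k*(k + 3)*(k + 4)*(k**2 + 8*k + 17)/30 (degree 5 ≤ 5).
Then R = B(k−1)f/C = k*(k + 3)*(k + 6)*(k**2 + 8*k + 17)/(10*(3*k + 13)), so s_k = R(k)·t_k = k*(k**2 + 8*k + 17)/(10*(k**3 + 8*k**2 + 17*k + 10)).
Verify: (3*k + 13)/(k**5 + 17*k**4 + 107*k**3 + 307*k**2 + 396*k + 180) matches t_k.
Sum = s_(11) − s_(3); s_(11) = 1243/12480, s_(3) = 3/32 ⇒ 73/12480.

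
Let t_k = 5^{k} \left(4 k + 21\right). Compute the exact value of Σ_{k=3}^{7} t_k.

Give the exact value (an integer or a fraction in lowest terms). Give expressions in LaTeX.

r(k) = 5*(4*k + 25)/(4*k + 21) after simplifying.
So A=5 and B=1, with C=k + 21/4.
Set up (5)·f(k+1) − (1)·f(k) − (k + 21/4) = 0.
Bound: deg f ≤ 1.
Coefficient equations give f(k) = (k + 4)/4.
Certificate R = B(k−1)f/C = (k + 4)/(4*k + 21) gives s_k = 5**k*(k + 4).
s_(k+1) − s_k = 5**k*(4*k + 21) = t_k.
Evaluate s at k=8 and k=3: 4687500 and 875; difference 4686625.

Σ = 4686625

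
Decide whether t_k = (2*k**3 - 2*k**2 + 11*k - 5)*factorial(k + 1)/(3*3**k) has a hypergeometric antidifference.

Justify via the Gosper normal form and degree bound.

Yes. s_k = (2*k**2 - 4*k + 1)*factorial(k + 1)/3**k.

Compute t_(k+1)/t_k: get (2*k**4 + 8*k**3 + 21*k**2 + 32*k + 12)/(3*(2*k**3 - 2*k**2 + 11*k - 5)).
Factor: A=k/3 + 2/3; B=1; C=k**3 - k**2 + 11*k/2 - 5/2.
Need (k/3 + 2/3)·f(k+1) − (1)·f(k) = k**3 - k**2 + 11*k/2 - 5/2.
Bound: deg f ≤ 2.
Solving with deg f ≤ 2: f(k) = 3*(2*k**2 - 4*k + 1)/2.
R(k) = B(k−1)·f(k)/C(k) = 3*(2*k**2 - 4*k + 1)/(2*k**3 - 2*k**2 + 11*k - 5); s_k = R·t_k = (2*k**2 - 4*k + 1)*factorial(k + 1)/3**k.
Δs = (2*k**3 - 2*k**2 + 11*k - 5)*factorial(k + 1)/(3*3**k), as required.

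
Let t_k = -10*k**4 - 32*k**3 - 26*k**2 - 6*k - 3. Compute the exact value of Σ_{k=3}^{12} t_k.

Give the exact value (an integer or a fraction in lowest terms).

Σ = -818580

r(k) = (10*k**4 + 72*k**3 + 182*k**2 + 194*k + 77)/(10*k**4 + 32*k**3 + 26*k**2 + 6*k + 3) after simplifying.
Factor: A=1; B=1; C=k**4 + 16*k**3/5 + 13*k**2/5 + 3*k/5 + 3/10.
f must satisfy (1)·f(k+1) − (1)·f(k) = k**4 + 16*k**3/5 + 13*k**2/5 + 3*k/5 + 3/10.
From deg A=0, deg B=0, deg C=4: d=5.
Match coefficients ⇒ f(k) = k*(k + 2)*(2*k**3 - k**2 - 2*k + 2)/10.
Certificate R = B(k−1)f/C = k*(k + 2)*(2*k**3 - k**2 - 2*k + 2)/(10*k**4 + 32*k**3 + 26*k**2 + 6*k + 3) gives s_k = k*(-2*k**4 - 3*k**3 + 4*k**2 + 2*k - 4).
Verify: -10*k**4 - 32*k**3 - 26*k**2 - 6*k - 3 matches t_k.
Σ_(k=3)^(12) t_k = s_(13) − s_(3) = -819195 − (-615) = -818580.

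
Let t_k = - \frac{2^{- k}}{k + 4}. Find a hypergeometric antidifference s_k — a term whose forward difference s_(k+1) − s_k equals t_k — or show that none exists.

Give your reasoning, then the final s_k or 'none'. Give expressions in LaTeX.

not Gosper-summable; s_k does not exist

r(k) = (k + 4)/(2*(k + 5)) after simplifying.
Factor: A=k/2 + 2; B=k + 5; C=1.
Set up (k/2 + 2)·f(k+1) − (k + 4)·f(k) − (1) = 0.
d = -1 from the (1,1,0) case.
d = -1 < 0 ⇒ no nonzero polynomial f; not summable.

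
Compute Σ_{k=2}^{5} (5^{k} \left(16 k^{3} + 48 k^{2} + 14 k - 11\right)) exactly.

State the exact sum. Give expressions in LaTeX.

Σ = 11452800

t_(k+1)/t_k = 5*(16*k**3 + 96*k**2 + 158*k + 67)/(16*k**3 + 48*k**2 + 14*k - 11).
Normal form (A,B,C) = (5, 1, k**3 + 3*k**2 + 7*k/8 - 11/16).
Set up (5)·f(k+1) − (1)·f(k) − (k**3 + 3*k**2 + 7*k/8 - 11/16) = 0.
Bound: deg f ≤ 3.
Solve for f: f(k) = (4*k**3 - 3*k**2 - 4*k + 1)/16 (degree 3 ≤ 3).
Certificate R = B(k−1)f/C = (4*k**3 - 3*k**2 - 4*k + 1)/(16*k**3 + 48*k**2 + 14*k - 11) gives s_k = 5**k*(4*k**3 - 3*k**2 - 4*k + 1).
Check: Δs_k = 5**k*(16*k**3 + 48*k**2 + 14*k - 11). ✓
Σ_(k=2)^(5) t_k = s_(6) − s_(2) = 11453125 − (325) = 11452800.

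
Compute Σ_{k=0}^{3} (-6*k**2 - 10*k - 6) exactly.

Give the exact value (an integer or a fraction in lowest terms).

Σ = -168

Compute t_(k+1)/t_k: get (3*k**2 + 11*k + 11)/(3*k**2 + 5*k + 3).
Normal form (A,B,C) = (1, 1, k**2 + 5*k/3 + 1).
f must satisfy (1)·f(k+1) − (1)·f(k) = k**2 + 5*k/3 + 1.
d = 3 from the (0,0,2) case.
Coefficient equations give f(k) = k*(k**2 + k + 1)/3.
Get s_k = R·t_k = 2*k*(-k**2 - k - 1) with R(k) = B(k−1)f(k)/C(k) = k*(k**2 + k + 1)/(3*k**2 + 5*k + 3).
Check: Δs_k = -6*k**2 - 10*k - 6. ✓
Sum = s_(4) − s_(0); s_(4) = -168, s_(0) = 0 ⇒ -168.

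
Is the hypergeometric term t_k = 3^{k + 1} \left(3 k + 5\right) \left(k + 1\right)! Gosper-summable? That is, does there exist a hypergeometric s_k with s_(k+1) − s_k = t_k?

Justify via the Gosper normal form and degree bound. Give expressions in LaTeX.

Compute t_(k+1)/t_k: get 3*(k + 2)*(3*k + 8)/(3*k + 5).
Take A(k)=3*k + 6, B(k)=1, C(k)=k + 5/3.
Solve (3*k + 6)·f(k+1) − (1)·f(k) = k + 5/3.
Degrees (1,0,1) ⇒ d ≤ 0.
Solving with deg f ≤ 0: f(k) = 1/3.
Then R = B(k−1)f/C = 1/(3*k + 5), so s_k = R(k)·t_k = 3**(k + 1)*factorial(k + 1).
s_(k+1) − s_k = 3**(k + 1)*(3*k + 5)*factorial(k + 1) = t_k.

Yes. s_k = 3^{k + 1} \left(k + 1\right)!.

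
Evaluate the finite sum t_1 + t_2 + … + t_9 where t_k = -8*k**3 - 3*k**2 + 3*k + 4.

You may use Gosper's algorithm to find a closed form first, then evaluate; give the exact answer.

The ratio is (8*k**3 + 27*k**2 + 27*k + 4)/(8*k**3 + 3*k**2 - 3*k - 4).
Factor: A=1; B=1; C=k**3 + 3*k**2/8 - 3*k/8 - 1/2.
Need (1)·f(k+1) − (1)·f(k) = k**3 + 3*k**2/8 - 3*k/8 - 1/2.
deg f ≤ 4 (via 0,0,3).
Match coefficients ⇒ f(k) = k*(k - 2)*(2*k**2 + k + 1)/8.
Then R = B(k−1)f/C = k*(k - 2)*(2*k**2 + k + 1)/(8*k**3 + 3*k**2 - 3*k - 4), so s_k = R(k)·t_k = k*(-2*k**3 + 3*k**2 + k + 2).
s_(k+1) − s_k = -8*k**3 - 3*k**2 + 3*k + 4 = t_k.
Σ_(k=1)^(9) t_k = s_(10) − s_(1) = -16880 − (4) = -16884.

Σ = -16884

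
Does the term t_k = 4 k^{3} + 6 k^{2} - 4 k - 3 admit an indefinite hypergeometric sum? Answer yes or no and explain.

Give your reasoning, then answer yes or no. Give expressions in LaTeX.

Yes. s_k = k^{2} \left(k^{2} - 4\right).

t_(k+1)/t_k = (4*k**3 + 18*k**2 + 20*k + 3)/(4*k**3 + 6*k**2 - 4*k - 3).
A = 1, B = 1, C = k**3 + 3*k**2/2 - k - 3/4.
f must satisfy (1)·f(k+1) − (1)·f(k) = k**3 + 3*k**2/2 - k - 3/4.
From deg A=0, deg B=0, deg C=3: d=4.
A polynomial solution: f(k) = k**2*(k - 2)*(k + 2)/4.
R(k) = B(k−1)·f(k)/C(k) = k**2*(k - 2)*(k + 2)/((2*k + 1)*(2*k**2 + 2*k - 3)); s_k = R·t_k = k**2*(k**2 - 4).
Check: Δs_k = 4*k**3 + 6*k**2 - 4*k - 3. ✓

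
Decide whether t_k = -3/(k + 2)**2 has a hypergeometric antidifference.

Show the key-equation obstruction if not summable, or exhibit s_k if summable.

No. Not Gosper-summable.

Compute t_(k+1)/t_k: get (k + 2)**2/(k + 3)**2.
A = k**2 + 4*k + 4, B = k**2 + 6*k + 9, C = 1.
Need (k**2 + 4*k + 4)·f(k+1) − (k**2 + 4*k + 4)·f(k) = 1.
deg f ≤ 0 (via 2,2,0).
Generic f = c0 gives residual -1; -1 = 0 cannot hold, so t_k is not Gosper-summable.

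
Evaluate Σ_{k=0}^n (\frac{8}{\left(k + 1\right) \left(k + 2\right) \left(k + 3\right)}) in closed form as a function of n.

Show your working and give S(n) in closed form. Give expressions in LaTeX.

S(n) = \frac{2 \left(n^{2} + 5 n + 4\right)}{n^{2} + 5 n + 6}

r(k) = (k + 1)/(k + 4) after simplifying.
Factor: A=k + 1; B=k + 4; C=1.
f must satisfy (k + 1)·f(k+1) − (k + 3)·f(k) = 1.
Degrees (1,1,0) ⇒ d ≤ 2.
Match coefficients ⇒ f(k) = k*(k + 3)/4.
Then R = B(k−1)f/C = k*(k + 3)**2/4, so s_k = R(k)·t_k = 2*k*(k + 3)/((k + 1)*(k + 2)).
Verify: 8/(k**3 + 6*k**2 + 11*k + 6) matches t_k.
Σ_(k=0)^n t_k = s_(n+1) − s_(0) = (2*(n**2 + 5*n + 4)/(n**2 + 5*n + 6)) − (0), i.e. 2*(n**2 + 5*n + 4)/(n**2 + 5*n + 6).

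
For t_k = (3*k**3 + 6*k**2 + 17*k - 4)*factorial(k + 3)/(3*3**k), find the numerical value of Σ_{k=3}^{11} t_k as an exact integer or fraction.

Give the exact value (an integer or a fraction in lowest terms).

The ratio is (3*k**4 + 27*k**3 + 98*k**2 + 174*k + 88)/(3*(3*k**3 + 6*k**2 + 17*k - 4)).
So A=k/3 + 4/3 and B=1, with C=k**3 + 2*k**2 + 17*k/3 - 4/3.
Solve (k/3 + 4/3)·f(k+1) − (1)·f(k) = k**3 + 2*k**2 + 17*k/3 - 4/3.
From deg A=1, deg B=0, deg C=3: d=2.
Solving with deg f ≤ 2: f(k) = 3*k**2 - 3*k - 4.
Certificate R = B(k−1)f/C = 3*(3*k**2 - 3*k - 4)/(3*k**3 + 6*k**2 + 17*k - 4) gives s_k = (3*k**2 - 3*k - 4)*factorial(k + 3)/3**k.
Verify: (3*k**3 + 6*k**2 + 17*k - 4)*factorial(k + 3)/(3*3**k) matches t_k.
Σ_(k=3)^(11) t_k = s_(12) − s_(3) = 703166464000/729 − (1120/3) = 703166191840/729.

Σ = 703166191840/729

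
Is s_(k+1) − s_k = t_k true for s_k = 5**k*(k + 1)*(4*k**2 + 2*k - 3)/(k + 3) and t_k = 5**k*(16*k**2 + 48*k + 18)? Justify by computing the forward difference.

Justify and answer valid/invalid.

Invalid: residual 5**k*(-32*k**3 - 184*k**2 - 320*k - 114)/(k**2 + 7*k + 12) ≠ 0.

s_(k+1) = 5**(k + 1)*(k + 2)*(2*k + 4*(k + 1)**2 - 1)/(k + 4)
s_(k+1) − s_k = 5**k*(16*k**4 + 128*k**3 + 362*k**2 + 382*k + 102)/(k**2 + 7*k + 12)
(s_(k+1) − s_k) − t_k = 5**k*(-32*k**3 - 184*k**2 - 320*k - 114)/(k**2 + 7*k + 12)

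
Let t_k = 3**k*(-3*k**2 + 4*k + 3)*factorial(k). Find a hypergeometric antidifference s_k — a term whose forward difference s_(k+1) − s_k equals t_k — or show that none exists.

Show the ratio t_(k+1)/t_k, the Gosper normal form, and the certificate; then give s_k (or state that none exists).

s_k = -3**k*(k - 3)*factorial(k)

r(k) = 3*(3*k**3 + 5*k**2 - 2*k - 4)/(3*k**2 - 4*k - 3) after simplifying.
Factor: A=3*k + 3; B=1; C=k**2 - 4*k/3 - 1.
Solve (3*k + 3)·f(k+1) − (1)·f(k) = k**2 - 4*k/3 - 1.
Degrees (1,0,2) ⇒ d ≤ 1.
Solving with deg f ≤ 1: f(k) = (k - 3)/3.
Certificate R = B(k−1)f/C = (k - 3)/(3*k**2 - 4*k - 3) gives s_k = -3**k*(k - 3)*factorial(k).
Verify: 3**k*(-3*k**2 + 4*k + 3)*factorial(k) matches t_k.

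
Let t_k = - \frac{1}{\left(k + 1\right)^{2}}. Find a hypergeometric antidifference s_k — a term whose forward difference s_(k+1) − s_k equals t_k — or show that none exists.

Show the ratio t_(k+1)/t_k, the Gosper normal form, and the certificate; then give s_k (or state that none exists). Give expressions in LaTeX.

The ratio is (k + 1)**2/(k + 2)**2.
Factor: A=k**2 + 2*k + 1; B=k**2 + 4*k + 4; C=1.
Set up (k**2 + 2*k + 1)·f(k+1) − (k**2 + 2*k + 1)·f(k) − (1) = 0.
Degrees (2,2,0) ⇒ d ≤ 0.
Write f(k) = c0. Then LHS − RHS = -1, requiring -1 = 0: contradictory. No certificate.

not Gosper-summable; s_k does not exist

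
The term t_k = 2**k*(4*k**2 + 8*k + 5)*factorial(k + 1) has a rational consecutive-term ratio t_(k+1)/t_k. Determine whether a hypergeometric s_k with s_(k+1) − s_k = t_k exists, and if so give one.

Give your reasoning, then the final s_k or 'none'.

s_k = 2**k*(2*k - 1)*factorial(k + 1)

Ratio r(k) = 2*(4*k**3 + 24*k**2 + 49*k + 34)/(4*k**2 + 8*k + 5).
Normal form (A,B,C) = (2*k + 4, 1, k**2 + 2*k + 5/4).
Solve (2*k + 4)·f(k+1) − (1)·f(k) = k**2 + 2*k + 5/4.
deg f ≤ 1 (via 1,0,2).
Match coefficients ⇒ f(k) = (2*k - 1)/4.
R(k) = B(k−1)·f(k)/C(k) = (2*k - 1)/(4*k**2 + 8*k + 5); s_k = R·t_k = 2**k*(2*k - 1)*factorial(k + 1).
Verify: 2**k*(4*k**2 + 8*k + 5)*factorial(k + 1) matches t_k.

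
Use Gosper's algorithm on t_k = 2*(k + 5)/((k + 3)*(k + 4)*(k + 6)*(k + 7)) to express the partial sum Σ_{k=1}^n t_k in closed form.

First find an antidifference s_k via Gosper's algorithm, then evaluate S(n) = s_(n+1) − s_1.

S(n) = n*(n + 11)/(28*(n**2 + 11*n + 28))

The ratio is (k + 3)*(k + 6)**2/((k + 5)**2*(k + 8)).
Normal form (A,B,C) = (k + 3, k + 8, k**2 + 10*k + 25).
Key eq: (k + 3)·f(k+1) = (k + 7)·f(k) + (k**2 + 10*k + 25).
d = 4 from the (1,1,2) case.
Solve for f: f(k) = k*(k + 4)*(k + 5)*(k + 9)/36 (degree 4 ≤ 4).
So s_k = (B(k−1)f/C)·t_k = (k*(k + 4)*(k + 7)*(k + 9)/(36*(k + 5)))·t_k = k*(k + 9)/(18*(k**2 + 9*k + 18)).
s_(k+1) − s_k = 2*(k + 5)/(k**4 + 20*k**3 + 145*k**2 + 450*k + 504) = t_k.
Evaluate: s_(n+1) = (n**2 + 11*n + 10)/(18*(n**2 + 11*n + 28)); subtract s_(1) = 5/252 ⇒ S(n) = n*(n + 11)/(28*(n**2 + 11*n + 28)).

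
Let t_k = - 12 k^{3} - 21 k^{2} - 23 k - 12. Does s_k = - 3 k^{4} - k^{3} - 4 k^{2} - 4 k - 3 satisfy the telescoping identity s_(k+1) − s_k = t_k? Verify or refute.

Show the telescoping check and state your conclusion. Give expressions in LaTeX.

s_(k+1) = -3*k**4 - 13*k**3 - 25*k**2 - 27*k - 15
s_(k+1) − s_k = -12*k**3 - 21*k**2 - 23*k - 12
(s_(k+1) − s_k) − t_k = 0

valid (s_(k+1) − s_k reduces to t_k)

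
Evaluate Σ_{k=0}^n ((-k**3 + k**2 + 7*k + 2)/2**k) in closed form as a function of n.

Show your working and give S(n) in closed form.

S(n) = (-2**(n + 1) + n**3 + 5*n**2 + 7*n + 4)/2**n

t_(k+1)/t_k = (k**3/2 + k**2 - 3*k - 9/2)/(k**3 - k**2 - 7*k - 2).
Factor: A=1/2; B=1; C=k**3 - k**2 - 7*k - 2.
Key eq: (1/2)·f(k+1) = (1)·f(k) + (k**3 - k**2 - 7*k - 2).
From deg A=0, deg B=0, deg C=3: d=3.
Match coefficients ⇒ f(k) = -2*(k**3 + 2*k**2 + 1).
Get s_k = R·t_k = 2**(1 - k)*(k**3 + 2*k**2 + 1) with R(k) = B(k−1)f(k)/C(k) = -2*(k**3 + 2*k**2 + 1)/((k + 2)*(k**2 - 3*k - 1)).
Check: Δs_k = (-k**3 + k**2 + 7*k + 2)/2**k. ✓
Σ_(k=0)^n t_k = s_(n+1) − s_(0) = ((n**3 + 5*n**2 + 7*n + 4)/2**n) − (2), i.e. (-2**(n + 1) + n**3 + 5*n**2 + 7*n + 4)/2**n.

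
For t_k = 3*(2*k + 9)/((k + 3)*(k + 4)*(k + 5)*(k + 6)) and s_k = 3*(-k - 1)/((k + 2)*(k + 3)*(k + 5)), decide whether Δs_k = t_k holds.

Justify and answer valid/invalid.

Invalid: residual 3*(-3*k - 14)/(k**5 + 20*k**4 + 155*k**3 + 580*k**2 + 1044*k + 720) ≠ 0.

s_(k+1) = 3*(-k - 2)/((k + 3)*(k + 4)*(k + 6))
s_(k+1) − s_k = 6*(k**2 + 5*k + 2)/(k**5 + 20*k**4 + 155*k**3 + 580*k**2 + 1044*k + 720)
(s_(k+1) − s_k) − t_k = 3*(-3*k - 14)/(k**5 + 20*k**4 + 155*k**3 + 580*k**2 + 1044*k + 720)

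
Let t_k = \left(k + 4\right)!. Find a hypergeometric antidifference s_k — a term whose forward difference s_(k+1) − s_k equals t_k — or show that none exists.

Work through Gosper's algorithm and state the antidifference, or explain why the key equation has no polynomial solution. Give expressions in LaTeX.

not Gosper-summable; s_k does not exist

r(k) = k + 5 after simplifying.
Factor: A=k + 5; B=1; C=1.
f must satisfy (k + 5)·f(k+1) − (1)·f(k) = 1.
d = -1 from the (1,0,0) case.
d = -1 < 0 ⇒ no nonzero polynomial f; not summable.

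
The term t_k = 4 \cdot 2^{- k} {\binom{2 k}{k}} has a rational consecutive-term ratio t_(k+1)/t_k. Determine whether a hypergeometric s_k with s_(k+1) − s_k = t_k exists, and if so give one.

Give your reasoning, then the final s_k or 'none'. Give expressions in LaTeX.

t_(k+1)/t_k = (2*k + 1)/(k + 1).
Gosper form: A/B · C(k+1)/C(k) with A=2*k + 1, B=k + 1, C=1.
Solve (2*k + 1)·f(k+1) − (k)·f(k) = 1.
Bound: deg f ≤ -1.
deg f ≤ -1 is impossible — no certificate.

not Gosper-summable; s_k does not exist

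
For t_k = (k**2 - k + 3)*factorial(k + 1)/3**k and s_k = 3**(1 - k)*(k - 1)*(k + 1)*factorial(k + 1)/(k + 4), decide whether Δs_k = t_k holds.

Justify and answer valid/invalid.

s_(k+1) = k*(k + 2)*factorial(k + 2)/(3**k*(k + 5))
s_(k+1) − s_k = (k**4 + 5*k**3 + 5*k**2 + 19*k + 15)*factorial(k + 1)/(3**k*(k + 4)*(k + 5))
(s_(k+1) − s_k) − t_k = -3**(1 - k)*(k**3 + 3*k**2 - 4*k + 15)*factorial(k + 1)/((k + 4)*(k + 5))

Invalid: residual -3**(1 - k)*(k**3 + 3*k**2 - 4*k + 15)*factorial(k + 1)/((k + 4)*(k + 5)) ≠ 0.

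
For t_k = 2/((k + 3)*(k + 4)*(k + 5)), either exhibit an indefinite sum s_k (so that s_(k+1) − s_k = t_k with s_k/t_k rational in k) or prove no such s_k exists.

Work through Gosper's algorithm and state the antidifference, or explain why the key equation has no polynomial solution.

s_k = k*(k + 7)/(12*(k + 3)*(k + 4))

The ratio is (k + 3)/(k + 6).
A = k + 3, B = k + 6, C = 1.
Need (k + 3)·f(k+1) − (k + 5)·f(k) = 1.
Bound: deg f ≤ 2.
Match coefficients ⇒ f(k) = k*(k + 7)/24.
R(k) = B(k−1)·f(k)/C(k) = k*(k + 5)*(k + 7)/24; s_k = R·t_k = k*(k + 7)/(12*(k + 3)*(k + 4)).
Verify: 2/(k**3 + 12*k**2 + 47*k + 60) matches t_k.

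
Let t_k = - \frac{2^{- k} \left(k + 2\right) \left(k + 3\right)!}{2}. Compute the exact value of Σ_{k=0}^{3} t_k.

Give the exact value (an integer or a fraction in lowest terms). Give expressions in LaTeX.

Σ = -309

r(k) = (k + 3)*(k + 4)/(2*(k + 2)) after simplifying.
Take A(k)=k/2 + 2, B(k)=1, C(k)=k + 2.
Set up (k/2 + 2)·f(k+1) − (1)·f(k) − (k + 2) = 0.
d = 0 from the (1,0,1) case.
Solving with deg f ≤ 0: f(k) = 2.
Certificate R = B(k−1)f/C = 2/(k + 2) gives s_k = -factorial(k + 3)/2**k.
Check: Δs_k = -(k + 2)*factorial(k + 3)/(2*2**k). ✓
Telescoping: Σ = s_(4) − s_(0) = -315 − (-6) = -309.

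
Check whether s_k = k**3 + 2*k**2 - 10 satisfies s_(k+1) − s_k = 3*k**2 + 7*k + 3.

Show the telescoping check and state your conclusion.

s_(k+1) = (k + 1)**3 + 2*(k + 1)**2 - 10
s_(k+1) − s_k = 3*k**2 + 7*k + 3
(s_(k+1) − s_k) − t_k = 0

valid; difference matches t_k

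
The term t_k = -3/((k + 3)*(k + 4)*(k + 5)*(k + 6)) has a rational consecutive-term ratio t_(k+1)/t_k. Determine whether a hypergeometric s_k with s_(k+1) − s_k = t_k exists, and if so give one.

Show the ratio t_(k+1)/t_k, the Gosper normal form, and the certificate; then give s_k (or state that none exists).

t_(k+1)/t_k = (k + 3)/(k + 7).
A = k + 3, B = k + 7, C = 1.
Key eq: (k + 3)·f(k+1) = (k + 6)·f(k) + (1).
deg f ≤ 3 (via 1,1,0).
Solve for f: f(k) = k*(k**2 + 12*k + 47)/180 (degree 3 ≤ 3).
So s_k = (B(k−1)f/C)·t_k = (k*(k + 6)*(k**2 + 12*k + 47)/180)·t_k = k*(-k**2 - 12*k - 47)/(60*(k + 3)*(k + 4)*(k + 5)).
s_(k+1) − s_k = -3/(k**4 + 18*k**3 + 119*k**2 + 342*k + 360) = t_k.

s_k = k*(-k**2 - 12*k - 47)/(60*(k + 3)*(k + 4)*(k + 5))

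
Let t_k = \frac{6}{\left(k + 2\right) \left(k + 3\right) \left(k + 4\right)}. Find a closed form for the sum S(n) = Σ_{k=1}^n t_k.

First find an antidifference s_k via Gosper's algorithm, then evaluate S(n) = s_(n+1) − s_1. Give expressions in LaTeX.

S(n) = \frac{n \left(n + 7\right)}{4 \left(n^{2} + 7 n + 12\right)}

Compute t_(k+1)/t_k: get (k + 2)/(k + 5).
So A=k + 2 and B=k + 5, with C=1.
f must satisfy (k + 2)·f(k+1) − (k + 4)·f(k) = 1.
Bound: deg f ≤ 2.
Coefficient equations give f(k) = k*(k + 5)/12.
R(k) = B(k−1)·f(k)/C(k) = k*(k + 4)*(k + 5)/12; s_k = R·t_k = k*(k + 5)/(2*(k + 2)*(k + 3)).
Check: Δs_k = 6/(k**3 + 9*k**2 + 26*k + 24). ✓
Telescope: S(n) = s_(n+1) − s_(1) = (n**2 + 7*n + 6)/(2*(n**2 + 7*n + 12)) − (1/4) = n*(n + 7)/(4*(n**2 + 7*n + 12)).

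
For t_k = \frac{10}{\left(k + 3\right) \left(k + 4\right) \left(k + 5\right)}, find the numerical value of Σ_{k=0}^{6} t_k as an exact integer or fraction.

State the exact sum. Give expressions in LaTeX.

Σ = 49/132

r(k) = (k + 3)/(k + 6) after simplifying.
So A=k + 3 and B=k + 6, with C=1.
Need (k + 3)·f(k+1) − (k + 5)·f(k) = 1.
Degrees (1,1,0) ⇒ d ≤ 2.
Coefficient equations give f(k) = k*(k + 7)/24.
Get s_k = R·t_k = 5*k*(k + 7)/(12*(k + 3)*(k + 4)) with R(k) = B(k−1)f(k)/C(k) = k*(k + 5)*(k + 7)/24.
Δs = 10/(k**3 + 12*k**2 + 47*k + 60), as required.
Evaluate s at k=7 and k=0: 49/132 and 0; difference 49/132.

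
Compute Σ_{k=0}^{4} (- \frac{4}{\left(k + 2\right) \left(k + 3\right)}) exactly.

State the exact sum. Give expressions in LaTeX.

Compute t_(k+1)/t_k: get (k + 2)/(k + 4).
Gosper form: A/B · C(k+1)/C(k) with A=k + 2, B=k + 4, C=1.
Need (k + 2)·f(k+1) − (k + 3)·f(k) = 1.
From deg A=1, deg B=1, deg C=0: d=1.
Solve for f: f(k) = k/2 (degree 1 ≤ 1).
So s_k = (B(k−1)f/C)·t_k = (k*(k + 3)/2)·t_k = -2*k/(k + 2).
Verify: -4/(k**2 + 5*k + 6) matches t_k.
Σ_(k=0)^(4) t_k = s_(5) − s_(0) = -10/7 − (0) = -10/7.

Σ = -10/7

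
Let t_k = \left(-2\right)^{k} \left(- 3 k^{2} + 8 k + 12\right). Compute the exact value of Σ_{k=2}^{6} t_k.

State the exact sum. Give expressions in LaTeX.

Σ = -2408

Ratio r(k) = 2*(-3*k**2 + 2*k + 17)/(3*k**2 - 8*k - 12).
Take A(k)=-2, B(k)=1, C(k)=k**2 - 8*k/3 - 4.
f must satisfy (-2)·f(k+1) − (1)·f(k) = k**2 - 8*k/3 - 4.
d = 2 from the (0,0,2) case.
A polynomial solution: f(k) = -(k**2 - 4*k - 2)/3.
R(k) = B(k−1)·f(k)/C(k) = -(k**2 - 4*k - 2)/(3*k**2 - 8*k - 12); s_k = R·t_k = (-2)**k*(k**2 - 4*k - 2).
Check: Δs_k = (-2)**k*(-3*k**2 + 8*k + 12). ✓
Sum = s_(7) − s_(2); s_(7) = -2432, s_(2) = -24 ⇒ -2408.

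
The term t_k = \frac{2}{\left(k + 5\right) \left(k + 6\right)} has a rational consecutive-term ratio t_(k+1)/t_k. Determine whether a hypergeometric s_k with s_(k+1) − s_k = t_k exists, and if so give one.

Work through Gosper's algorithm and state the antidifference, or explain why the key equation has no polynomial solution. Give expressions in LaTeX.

Ratio r(k) = (k + 5)/(k + 7).
Normal form (A,B,C) = (k + 5, k + 7, 1).
Set up (k + 5)·f(k+1) − (k + 6)·f(k) − (1) = 0.
Bound: deg f ≤ 1.
Coefficient equations give f(k) = k/5.
R(k) = B(k−1)·f(k)/C(k) = k*(k + 6)/5; s_k = R·t_k = 2*k/(5*(k + 5)).
s_(k+1) − s_k = 2/(k**2 + 11*k + 30) = t_k.

s_k = \frac{2 k}{5 \left(k + 5\right)}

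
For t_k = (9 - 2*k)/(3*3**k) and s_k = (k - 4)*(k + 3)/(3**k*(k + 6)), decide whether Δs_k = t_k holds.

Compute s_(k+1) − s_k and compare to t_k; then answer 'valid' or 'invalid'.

Invalid: residual 2*(k**2 + 3*k - 33)/(3**k*(k**2 + 13*k + 42)) ≠ 0.

s_(k+1) = (k - 3)*(k + 4)/(3*3**k*(k + 7))
s_(k+1) − s_k = (-2*k**3 - 11*k**2 + 51*k + 180)/(3*3**k*(k**2 + 13*k + 42))
(s_(k+1) − s_k) − t_k = 2*(k**2 + 3*k - 33)/(3**k*(k**2 + 13*k + 42))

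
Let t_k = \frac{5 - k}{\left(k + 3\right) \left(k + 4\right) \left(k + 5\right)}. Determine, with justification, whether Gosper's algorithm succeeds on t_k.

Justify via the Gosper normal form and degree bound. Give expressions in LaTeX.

The ratio is (k - 4)*(k + 3)/((k - 5)*(k + 6)).
Normal form (A,B,C) = (k + 3, k + 6, k - 5).
Need (k + 3)·f(k+1) − (k + 5)·f(k) = k - 5.
Bound: deg f ≤ 2.
Coefficient equations give f(k) = -k*(k + 19)/12.
Then R = B(k−1)f/C = -k*(k + 5)*(k + 19)/(12*(k - 5)), so s_k = R(k)·t_k = k*(k + 19)/(12*(k + 3)*(k + 4)).
Verify: (5 - k)/(k**3 + 12*k**2 + 47*k + 60) matches t_k.

Yes. s_k = \frac{k \left(k + 19\right)}{12 \left(k + 3\right) \left(k + 4\right)}.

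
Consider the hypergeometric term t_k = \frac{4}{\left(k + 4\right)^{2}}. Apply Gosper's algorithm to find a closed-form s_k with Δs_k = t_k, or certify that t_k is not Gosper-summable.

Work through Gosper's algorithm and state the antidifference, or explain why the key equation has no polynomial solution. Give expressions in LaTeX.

Compute t_(k+1)/t_k: get (k + 4)**2/(k + 5)**2.
Gosper form: A/B · C(k+1)/C(k) with A=k**2 + 8*k + 16, B=k**2 + 10*k + 25, C=1.
Need (k**2 + 8*k + 16)·f(k+1) − (k**2 + 8*k + 16)·f(k) = 1.
deg f ≤ 0 (via 2,2,0).
Put f(k) = c0: A·f(k+1) − B(k−1)·f(k) − C = -1; need -1 = 0 — inconsistent ⇒ no f, not summable.

none (Gosper's algorithm certifies no s_k)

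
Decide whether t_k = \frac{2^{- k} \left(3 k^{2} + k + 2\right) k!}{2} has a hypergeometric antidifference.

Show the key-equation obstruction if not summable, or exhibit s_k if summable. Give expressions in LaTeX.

The ratio is (k + 1)*(k + 3*(k + 1)**2 + 3)/(2*(3*k**2 + k + 2)).
Gosper form: A/B · C(k+1)/C(k) with A=k/2 + 1/2, B=1, C=k**2 + k/3 + 2/3.
Need (k/2 + 1/2)·f(k+1) − (1)·f(k) = k**2 + k/3 + 2/3.
deg f ≤ 1 (via 1,0,2).
Match coefficients ⇒ f(k) = 2*(3*k + 1)/3.
Then R = B(k−1)f/C = 2*(3*k + 1)/(3*k**2 + k + 2), so s_k = R(k)·t_k = (3*k + 1)*factorial(k)/2**k.
Δs = (3*k**2 + k + 2)*factorial(k)/(2*2**k), as required.

Yes. s_k = 2^{- k} \left(3 k + 1\right) k!.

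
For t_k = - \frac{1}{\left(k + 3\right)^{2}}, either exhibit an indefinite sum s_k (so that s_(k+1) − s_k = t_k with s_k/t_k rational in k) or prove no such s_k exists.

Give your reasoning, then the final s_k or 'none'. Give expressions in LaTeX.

none — t_k is not Gosper-summable

r(k) = (k + 3)**2/(k + 4)**2 after simplifying.
Gosper form: A/B · C(k+1)/C(k) with A=k**2 + 6*k + 9, B=k**2 + 8*k + 16, C=1.
f must satisfy (k**2 + 6*k + 9)·f(k+1) − (k**2 + 6*k + 9)·f(k) = 1.
Degrees (2,2,0) ⇒ d ≤ 0.
Generic f = c0 gives residual -1; -1 = 0 cannot hold, so t_k is not Gosper-summable.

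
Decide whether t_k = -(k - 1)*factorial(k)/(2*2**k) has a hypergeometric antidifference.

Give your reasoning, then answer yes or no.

Step 1: r(k) = k*(k + 1)/(2*(k - 1)).
A = k/2 + 1/2, B = 1, C = k - 1.
f must satisfy (k/2 + 1/2)·f(k+1) − (1)·f(k) = k - 1.
d = 0 from the (1,0,1) case.
A polynomial solution: f(k) = 2.
R(k) = B(k−1)·f(k)/C(k) = 2/(k - 1); s_k = R·t_k = -factorial(k)/2**k.
s_(k+1) − s_k = -(k - 1)*factorial(k)/(2*2**k) = t_k.

Yes. s_k = -factorial(k)/2**k.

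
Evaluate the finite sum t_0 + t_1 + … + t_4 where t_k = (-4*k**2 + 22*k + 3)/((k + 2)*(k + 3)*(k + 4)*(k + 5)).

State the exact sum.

Σ = 25/168

Step 1: r(k) = (k + 2)*(22*k - 4*(k + 1)**2 + 25)/((k + 6)*(-4*k**2 + 22*k + 3)).
Normal form (A,B,C) = (k + 2, k + 6, k**2 - 11*k/2 - 3/4).
Key eq: (k + 2)·f(k+1) = (k + 5)·f(k) + (k**2 - 11*k/2 - 3/4).
deg f ≤ 3 (via 1,1,2).
Solving with deg f ≤ 3: f(k) = k*(k**2 - 87*k + 50)/96.
Certificate R = B(k−1)f/C = k*(k + 5)*(k**2 - 87*k + 50)/(24*(4*k**2 - 22*k - 3)) gives s_k = k*(-k**2 + 87*k - 50)/(24*(k + 2)*(k + 3)*(k + 4)).
Δs = (-4*k**2 + 22*k + 3)/(k**4 + 14*k**3 + 71*k**2 + 154*k + 120), as required.
Σ_(k=0)^(4) t_k = s_(5) − s_(0) = 25/168 − (0) = 25/168.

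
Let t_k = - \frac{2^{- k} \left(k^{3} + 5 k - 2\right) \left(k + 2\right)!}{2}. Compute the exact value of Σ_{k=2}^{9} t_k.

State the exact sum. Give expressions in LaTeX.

Σ = -34615338

Compute t_(k+1)/t_k: get (k + 3)*(5*k + (k + 1)**3 + 3)/(2*(k**3 + 5*k - 2)).
So A=k/2 + 3/2 and B=1, with C=k**3 + 5*k - 2.
f must satisfy (k/2 + 3/2)·f(k+1) − (1)·f(k) = k**3 + 5*k - 2.
d = 2 from the (1,0,3) case.
Solve for f: f(k) = 2*(k**2 - 3*k + 4) (degree 2 ≤ 2).
Then R = B(k−1)f/C = 2*(k**2 - 3*k + 4)/(k**3 + 5*k - 2), so s_k = R(k)·t_k = -(k**2 - 3*k + 4)*factorial(k + 2)/2**k.
Verify: -(k**3 + 5*k - 2)*factorial(k + 2)/(2*2**k) matches t_k.
Evaluate s at k=10 and k=2: -34615350 and -12; difference -34615338.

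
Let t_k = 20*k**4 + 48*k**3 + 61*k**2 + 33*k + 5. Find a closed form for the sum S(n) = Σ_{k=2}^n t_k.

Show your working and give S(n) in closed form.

Compute t_(k+1)/t_k: get (20*k**4 + 128*k**3 + 325*k**2 + 379*k + 167)/(20*k**4 + 48*k**3 + 61*k**2 + 33*k + 5).
A = 1, B = 1, C = k**4 + 12*k**3/5 + 61*k**2/20 + 33*k/20 + 1/4.
f must satisfy (1)·f(k+1) − (1)·f(k) = k**4 + 12*k**3/5 + 61*k**2/20 + 33*k/20 + 1/4.
From deg A=0, deg B=0, deg C=4: d=5.
Coefficient equations give f(k) = k*(4*k**4 + 2*k**3 + 3*k**2 - 2*k - 2)/20.
So s_k = (B(k−1)f/C)·t_k = (k*(4*k**4 + 2*k**3 + 3*k**2 - 2*k - 2)/(20*k**4 + 48*k**3 + 61*k**2 + 33*k + 5))·t_k = k*(4*k**4 + 2*k**3 + 3*k**2 - 2*k - 2).
Check: Δs_k = 20*k**4 + 48*k**3 + 61*k**2 + 33*k + 5. ✓
Σ_(k=2)^n t_k = s_(n+1) − s_(2) = (4*n**5 + 22*n**4 + 51*n**3 + 59*n**2 + 31*n + 5) − (172), i.e. 4*n**5 + 22*n**4 + 51*n**3 + 59*n**2 + 31*n - 167.

S(n) = 4*n**5 + 22*n**4 + 51*n**3 + 59*n**2 + 31*n - 167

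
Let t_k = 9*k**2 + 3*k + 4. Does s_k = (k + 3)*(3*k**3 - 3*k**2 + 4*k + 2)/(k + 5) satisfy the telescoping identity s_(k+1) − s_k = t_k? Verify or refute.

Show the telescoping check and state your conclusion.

Invalid: residual 6*(-2*k**3 - 17*k**2 - 5*k - 6)/(k**2 + 11*k + 30) ≠ 0.

s_(k+1) = (3*k**4 + 18*k**3 + 31*k**2 + 34*k + 24)/(k + 6)
s_(k+1) − s_k = (9*k**4 + 90*k**3 + 205*k**2 + 104*k + 84)/(k**2 + 11*k + 30)
(s_(k+1) − s_k) − t_k = 6*(-2*k**3 - 17*k**2 - 5*k - 6)/(k**2 + 11*k + 30)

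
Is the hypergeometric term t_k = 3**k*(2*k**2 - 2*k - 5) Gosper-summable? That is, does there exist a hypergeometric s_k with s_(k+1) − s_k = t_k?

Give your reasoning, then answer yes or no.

Yes. s_k = 3**k*(k**2 - 4*k + 2).

The ratio is 3*(2*k**2 + 2*k - 5)/(2*k**2 - 2*k - 5).
Gosper form: A/B · C(k+1)/C(k) with A=3, B=1, C=k**2 - k - 5/2.
Set up (3)·f(k+1) − (1)·f(k) − (k**2 - k - 5/2) = 0.
d = 2 from the (0,0,2) case.
A polynomial solution: f(k) = (k**2 - 4*k + 2)/2.
Then R = B(k−1)f/C = (k**2 - 4*k + 2)/(2*k**2 - 2*k - 5), so s_k = R(k)·t_k = 3**k*(k**2 - 4*k + 2).
s_(k+1) − s_k = 3**k*(2*k**2 - 2*k - 5) = t_k.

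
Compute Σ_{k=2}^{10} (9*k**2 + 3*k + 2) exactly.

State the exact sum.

t_(k+1)/t_k = (9*k**2 + 21*k + 14)/(9*k**2 + 3*k + 2).
A = 1, B = 1, C = k**2 + k/3 + 2/9.
Set up (1)·f(k+1) − (1)·f(k) − (k**2 + k/3 + 2/9) = 0.
d = 3 from the (0,0,2) case.
Match coefficients ⇒ f(k) = k*(3*k**2 - 3*k + 2)/9.
Then R = B(k−1)f/C = k*(3*k**2 - 3*k + 2)/(9*k**2 + 3*k + 2), so s_k = R(k)·t_k = k*(3*k**2 - 3*k + 2).
Δs = 9*k**2 + 3*k + 2, as required.
Sum = s_(11) − s_(2); s_(11) = 3652, s_(2) = 16 ⇒ 3636.

Σ = 3636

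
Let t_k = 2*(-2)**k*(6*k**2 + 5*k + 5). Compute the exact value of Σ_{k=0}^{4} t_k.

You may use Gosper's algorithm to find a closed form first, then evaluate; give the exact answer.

Step 1: r(k) = 2*(-6*k**2 - 17*k - 16)/(6*k**2 + 5*k + 5).
A = -2, B = 1, C = k**2 + 5*k/6 + 5/6.
Need (-2)·f(k+1) − (1)·f(k) = k**2 + 5*k/6 + 5/6.
From deg A=0, deg B=0, deg C=2: d=2.
Solving with deg f ≤ 2: f(k) = -(2*k**2 - k + 1)/6.
Then R = B(k−1)f/C = -(2*k**2 - k + 1)/(6*k**2 + 5*k + 5), so s_k = R(k)·t_k = (-2)**(k + 1)*(2*k**2 - k + 1).
Check: Δs_k = 2*(-2)**k*(6*k**2 + 5*k + 5). ✓
Sum = s_(5) − s_(0); s_(5) = 2944, s_(0) = -2 ⇒ 2946.

Σ = 2946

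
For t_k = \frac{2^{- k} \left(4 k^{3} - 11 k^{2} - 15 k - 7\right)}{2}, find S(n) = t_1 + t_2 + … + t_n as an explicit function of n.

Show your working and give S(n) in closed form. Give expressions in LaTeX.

Step 1: r(k) = (4*k**3 + k**2 - 25*k - 29)/(2*(4*k**3 - 11*k**2 - 15*k - 7)).
Take A(k)=1/2, B(k)=1, C(k)=k**3 - 11*k**2/4 - 15*k/4 - 7/4.
Solve (1/2)·f(k+1) − (1)·f(k) = k**3 - 11*k**2/4 - 15*k/4 - 7/4.
From deg A=0, deg B=0, deg C=3: d=3.
Coefficient equations give f(k) = -(4*k**3 + k**2 - k - 3)/2.
Then R = B(k−1)f/C = -2*(4*k**3 + k**2 - k - 3)/(4*k**3 - 11*k**2 - 15*k - 7), so s_k = R(k)·t_k = (-4*k**3 - k**2 + k + 3)/2**k.
s_(k+1) − s_k = (4*k**3 - 11*k**2 - 15*k - 7)/(2*2**k) = t_k.
Σ_(k=1)^n t_k = s_(n+1) − s_(1) = (2**(-n - 1)*(-4*n**3 - 13*n**2 - 13*n - 1)) − (-1/2), i.e. 2**(-n - 1)*(2**n - 4*n**3 - 13*n**2 - 13*n - 1).

S(n) = 2^{- n - 1} \left(2^{n} - 4 n^{3} - 13 n^{2} - 13 n - 1\right)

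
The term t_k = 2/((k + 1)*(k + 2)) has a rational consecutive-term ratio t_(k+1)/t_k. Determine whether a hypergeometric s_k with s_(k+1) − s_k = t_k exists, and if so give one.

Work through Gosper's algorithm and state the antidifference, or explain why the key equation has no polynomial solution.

Compute t_(k+1)/t_k: get (k + 1)/(k + 3).
Take A(k)=k + 1, B(k)=k + 3, C(k)=1.
Need (k + 1)·f(k+1) − (k + 2)·f(k) = 1.
Bound: deg f ≤ 1.
A polynomial solution: f(k) = k.
Get s_k = R·t_k = 2*k/(k + 1) with R(k) = B(k−1)f(k)/C(k) = k*(k + 2).
Verify: 2/(k**2 + 3*k + 2) matches t_k.

s_k = 2*k/(k + 1)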